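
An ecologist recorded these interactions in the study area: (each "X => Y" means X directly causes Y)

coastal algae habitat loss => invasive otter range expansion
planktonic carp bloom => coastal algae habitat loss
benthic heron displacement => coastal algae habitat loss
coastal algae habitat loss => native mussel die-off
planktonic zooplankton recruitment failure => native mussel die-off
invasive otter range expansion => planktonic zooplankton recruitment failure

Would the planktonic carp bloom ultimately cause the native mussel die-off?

There is a causal chain: the planktonic carp bloom → the coastal algae habitat loss → the native mussel die-off.

Yes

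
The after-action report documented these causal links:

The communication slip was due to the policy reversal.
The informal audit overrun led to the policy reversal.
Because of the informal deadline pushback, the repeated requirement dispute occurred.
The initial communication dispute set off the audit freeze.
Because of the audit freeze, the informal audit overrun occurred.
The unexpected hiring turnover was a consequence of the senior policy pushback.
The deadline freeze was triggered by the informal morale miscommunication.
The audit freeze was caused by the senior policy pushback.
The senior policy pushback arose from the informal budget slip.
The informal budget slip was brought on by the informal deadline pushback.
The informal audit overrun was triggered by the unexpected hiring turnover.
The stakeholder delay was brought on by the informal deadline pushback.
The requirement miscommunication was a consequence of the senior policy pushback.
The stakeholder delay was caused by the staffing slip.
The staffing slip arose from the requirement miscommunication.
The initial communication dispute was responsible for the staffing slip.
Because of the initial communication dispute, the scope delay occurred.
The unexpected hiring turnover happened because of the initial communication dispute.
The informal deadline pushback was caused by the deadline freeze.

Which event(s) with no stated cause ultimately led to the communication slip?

the informal morale miscommunication, the initial communication dispute

Tracing upstream from the communication slip: the communication slip ← the policy reversal ← the informal audit overrun ← the unexpected hiring turnover ← the senior policy pushback ← the informal budget slip ← the informal deadline pushback ← the deadline freeze ← the informal morale miscommunication.
A separate upstream branch: the communication slip ← the policy reversal ← the informal audit overrun ← the unexpected hiring turnover ← the initial communication dispute.
Each of those chain origins has no stated cause.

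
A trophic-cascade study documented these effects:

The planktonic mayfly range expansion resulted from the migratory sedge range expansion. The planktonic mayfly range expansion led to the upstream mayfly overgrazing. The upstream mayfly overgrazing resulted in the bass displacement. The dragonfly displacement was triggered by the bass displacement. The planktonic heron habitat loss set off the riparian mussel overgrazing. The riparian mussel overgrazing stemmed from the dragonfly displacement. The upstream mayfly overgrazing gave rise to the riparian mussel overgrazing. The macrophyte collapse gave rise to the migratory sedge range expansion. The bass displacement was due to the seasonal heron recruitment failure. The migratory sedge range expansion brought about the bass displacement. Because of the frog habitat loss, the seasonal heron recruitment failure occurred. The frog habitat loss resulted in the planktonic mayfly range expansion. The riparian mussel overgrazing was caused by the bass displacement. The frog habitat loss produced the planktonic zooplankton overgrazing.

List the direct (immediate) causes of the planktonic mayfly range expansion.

Upstream contributors include the macrophyte collapse, but only the frog habitat loss, the migratory sedge range expansion feed directly into the planktonic mayfly range expansion.

the frog habitat loss, the migratory sedge range expansion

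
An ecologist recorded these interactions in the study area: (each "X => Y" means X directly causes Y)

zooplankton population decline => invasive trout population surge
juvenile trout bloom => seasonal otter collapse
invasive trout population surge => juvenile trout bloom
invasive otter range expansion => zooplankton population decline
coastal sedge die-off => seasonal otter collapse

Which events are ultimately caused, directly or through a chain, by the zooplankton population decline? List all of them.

Direct effects: the invasive trout population surge.
2 steps out: the juvenile trout bloom.
3 steps out: the seasonal otter collapse.
Not reachable from it: the invasive otter range expansion, the coastal sedge die-off.

the invasive trout population surge, the juvenile trout bloom, the seasonal otter collapse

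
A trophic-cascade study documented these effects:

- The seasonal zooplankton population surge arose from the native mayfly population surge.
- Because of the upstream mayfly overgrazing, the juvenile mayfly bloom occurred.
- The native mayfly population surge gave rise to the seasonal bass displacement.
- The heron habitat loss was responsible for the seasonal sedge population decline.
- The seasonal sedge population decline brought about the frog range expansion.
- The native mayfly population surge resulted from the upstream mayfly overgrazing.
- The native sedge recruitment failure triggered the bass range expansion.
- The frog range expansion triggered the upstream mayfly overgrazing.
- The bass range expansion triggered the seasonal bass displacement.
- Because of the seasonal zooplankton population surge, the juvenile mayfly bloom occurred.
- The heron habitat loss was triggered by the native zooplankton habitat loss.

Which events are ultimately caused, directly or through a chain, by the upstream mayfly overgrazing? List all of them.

the juvenile mayfly bloom, the native mayfly population surge, the seasonal bass displacement, the seasonal zooplankton population surge

Direct effects: the native mayfly population surge, the juvenile mayfly bloom.
2 steps out: the seasonal zooplankton population surge, the seasonal bass displacement.
Not reachable from it: the native zooplankton habitat loss, the heron habitat loss, the seasonal sedge population decline, the frog range expansion, the native sedge recruitment failure, the bass range expansion.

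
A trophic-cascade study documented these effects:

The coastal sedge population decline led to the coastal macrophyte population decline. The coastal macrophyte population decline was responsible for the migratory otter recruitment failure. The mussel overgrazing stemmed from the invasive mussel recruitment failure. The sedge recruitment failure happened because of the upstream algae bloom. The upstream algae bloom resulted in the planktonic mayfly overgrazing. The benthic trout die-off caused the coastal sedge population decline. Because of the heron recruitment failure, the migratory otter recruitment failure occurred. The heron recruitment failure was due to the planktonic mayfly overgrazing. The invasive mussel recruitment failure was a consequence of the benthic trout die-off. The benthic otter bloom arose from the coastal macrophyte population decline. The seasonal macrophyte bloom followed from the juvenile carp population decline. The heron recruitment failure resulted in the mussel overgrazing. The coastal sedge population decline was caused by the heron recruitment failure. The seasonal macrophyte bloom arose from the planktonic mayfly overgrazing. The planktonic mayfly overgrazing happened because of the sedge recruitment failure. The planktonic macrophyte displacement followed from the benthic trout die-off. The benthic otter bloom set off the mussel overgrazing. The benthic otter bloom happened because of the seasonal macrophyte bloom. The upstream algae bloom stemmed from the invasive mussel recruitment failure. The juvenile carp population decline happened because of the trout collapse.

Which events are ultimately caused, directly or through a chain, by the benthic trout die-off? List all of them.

Direct effects: the invasive mussel recruitment failure, the planktonic macrophyte displacement, the coastal sedge population decline.
2 steps out: the upstream algae bloom, the coastal macrophyte population decline, the mussel overgrazing.
3 steps out: the sedge recruitment failure, the planktonic mayfly overgrazing, the migratory otter recruitment failure, the benthic otter bloom.
4 steps out: the heron recruitment failure, the seasonal macrophyte bloom.
Not reachable from it: the trout collapse, the juvenile carp population decline.

the benthic otter bloom, the coastal macrophyte population decline, the coastal sedge population decline, the heron recruitment failure, the invasive mussel recruitment failure, the migratory otter recruitment failure, the mussel overgrazing, the planktonic macrophyte displacement, the planktonic mayfly overgrazing, the seasonal macrophyte bloom, the sedge recruitment failure, the upstream algae bloom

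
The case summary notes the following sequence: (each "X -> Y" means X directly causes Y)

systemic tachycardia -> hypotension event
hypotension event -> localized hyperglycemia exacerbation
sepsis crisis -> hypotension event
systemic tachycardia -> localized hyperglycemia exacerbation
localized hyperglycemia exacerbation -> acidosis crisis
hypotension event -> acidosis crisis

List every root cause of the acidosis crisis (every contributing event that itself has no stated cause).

the sepsis crisis, the systemic tachycardia

Tracing upstream from the acidosis crisis: the acidosis crisis ← the hypotension event ← the sepsis crisis.
A separate upstream branch: the acidosis crisis ← the hypotension event ← the systemic tachycardia.
Each of those chain origins has no stated cause.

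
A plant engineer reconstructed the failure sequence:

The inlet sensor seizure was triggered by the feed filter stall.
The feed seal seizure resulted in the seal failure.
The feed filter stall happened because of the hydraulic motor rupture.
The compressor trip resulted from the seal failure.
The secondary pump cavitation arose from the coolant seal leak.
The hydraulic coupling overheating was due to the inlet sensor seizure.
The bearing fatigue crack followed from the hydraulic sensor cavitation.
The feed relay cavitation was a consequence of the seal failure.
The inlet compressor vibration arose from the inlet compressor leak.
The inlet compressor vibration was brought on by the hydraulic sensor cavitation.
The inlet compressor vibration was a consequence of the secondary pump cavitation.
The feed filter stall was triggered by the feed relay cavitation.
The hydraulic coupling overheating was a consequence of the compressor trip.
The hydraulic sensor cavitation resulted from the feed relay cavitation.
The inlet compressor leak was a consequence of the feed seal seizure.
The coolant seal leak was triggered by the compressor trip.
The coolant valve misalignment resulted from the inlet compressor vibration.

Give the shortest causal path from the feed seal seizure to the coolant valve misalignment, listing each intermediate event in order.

the feed seal seizure → the inlet compressor leak → the inlet compressor vibration → the coolant valve misalignment

the feed seal seizure → the inlet compressor leak
the inlet compressor leak → the inlet compressor vibration
the inlet compressor vibration → the coolant valve misalignment
Length: 3 steps.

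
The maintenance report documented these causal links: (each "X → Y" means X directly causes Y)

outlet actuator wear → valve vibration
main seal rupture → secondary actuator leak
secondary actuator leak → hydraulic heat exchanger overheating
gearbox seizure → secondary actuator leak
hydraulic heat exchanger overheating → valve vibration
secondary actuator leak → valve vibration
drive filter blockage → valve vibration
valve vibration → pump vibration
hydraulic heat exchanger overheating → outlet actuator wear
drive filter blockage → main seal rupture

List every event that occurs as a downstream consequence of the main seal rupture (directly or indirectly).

Direct effects: the secondary actuator leak.
2 steps out: the hydraulic heat exchanger overheating, the valve vibration.
3 steps out: the outlet actuator wear, the pump vibration.
Not reachable from it: the drive filter blockage, the gearbox seizure.

the hydraulic heat exchanger overheating, the outlet actuator wear, the pump vibration, the secondary actuator leak, the valve vibration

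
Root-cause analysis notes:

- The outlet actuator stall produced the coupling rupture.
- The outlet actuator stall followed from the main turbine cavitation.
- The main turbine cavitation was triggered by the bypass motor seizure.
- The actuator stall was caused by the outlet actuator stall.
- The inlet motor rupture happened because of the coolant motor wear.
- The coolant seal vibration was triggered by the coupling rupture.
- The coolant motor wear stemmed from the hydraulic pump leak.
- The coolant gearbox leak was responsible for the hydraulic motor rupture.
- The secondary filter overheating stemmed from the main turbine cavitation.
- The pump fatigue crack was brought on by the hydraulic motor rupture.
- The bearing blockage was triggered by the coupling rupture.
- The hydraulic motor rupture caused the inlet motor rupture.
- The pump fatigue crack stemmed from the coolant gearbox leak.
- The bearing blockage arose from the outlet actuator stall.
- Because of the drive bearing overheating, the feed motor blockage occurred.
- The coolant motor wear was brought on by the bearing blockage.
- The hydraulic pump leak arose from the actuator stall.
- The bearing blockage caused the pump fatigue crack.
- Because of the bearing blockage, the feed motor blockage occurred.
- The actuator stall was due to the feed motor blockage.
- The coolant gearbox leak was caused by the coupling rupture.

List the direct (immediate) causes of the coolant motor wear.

the bearing blockage, the hydraulic pump leak

Upstream contributors include the drive bearing overheating, the bypass motor seizure, the main turbine cavitation, the outlet actuator stall, the coupling rupture, the feed motor blockage, the actuator stall, but only the bearing blockage, the hydraulic pump leak feed directly into the coolant motor wear.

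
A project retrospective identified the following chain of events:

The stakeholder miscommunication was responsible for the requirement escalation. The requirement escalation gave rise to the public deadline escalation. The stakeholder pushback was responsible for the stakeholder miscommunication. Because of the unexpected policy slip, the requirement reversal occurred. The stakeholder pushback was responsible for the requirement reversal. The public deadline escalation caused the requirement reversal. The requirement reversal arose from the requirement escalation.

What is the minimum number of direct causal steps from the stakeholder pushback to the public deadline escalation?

3

Shortest chain: the stakeholder pushback → the stakeholder miscommunication → the requirement escalation → the public deadline escalation.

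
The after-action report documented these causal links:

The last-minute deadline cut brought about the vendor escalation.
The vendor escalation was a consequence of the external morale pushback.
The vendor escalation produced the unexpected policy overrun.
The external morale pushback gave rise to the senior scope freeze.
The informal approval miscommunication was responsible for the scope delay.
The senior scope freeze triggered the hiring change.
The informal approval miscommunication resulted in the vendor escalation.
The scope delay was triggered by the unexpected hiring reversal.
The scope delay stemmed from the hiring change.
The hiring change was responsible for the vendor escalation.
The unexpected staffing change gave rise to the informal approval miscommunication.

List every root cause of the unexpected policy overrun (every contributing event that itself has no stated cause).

Tracing upstream from the unexpected policy overrun: the unexpected policy overrun ← the vendor escalation ← the last-minute deadline cut.
A separate upstream branch: the unexpected policy overrun ← the vendor escalation ← the informal approval miscommunication ← the unexpected staffing change.
A separate upstream branch: the unexpected policy overrun ← the vendor escalation ← the external morale pushback.
Each of those chain origins has no stated cause.

the external morale pushback, the last-minute deadline cut, the unexpected staffing change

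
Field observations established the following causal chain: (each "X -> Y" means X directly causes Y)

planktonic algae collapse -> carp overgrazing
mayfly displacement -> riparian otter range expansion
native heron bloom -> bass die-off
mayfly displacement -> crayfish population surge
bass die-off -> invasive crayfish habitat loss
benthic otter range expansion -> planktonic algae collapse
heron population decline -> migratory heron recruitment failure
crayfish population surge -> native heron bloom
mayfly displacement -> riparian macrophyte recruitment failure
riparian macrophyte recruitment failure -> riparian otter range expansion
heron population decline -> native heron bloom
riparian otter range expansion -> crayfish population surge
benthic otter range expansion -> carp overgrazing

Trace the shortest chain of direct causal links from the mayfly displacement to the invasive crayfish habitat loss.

the mayfly displacement → the crayfish population surge → the native heron bloom → the bass die-off → the invasive crayfish habitat loss

the mayfly displacement → the crayfish population surge
the crayfish population surge → the native heron bloom
the native heron bloom → the bass die-off
the bass die-off → the invasive crayfish habitat loss
Length: 4 steps.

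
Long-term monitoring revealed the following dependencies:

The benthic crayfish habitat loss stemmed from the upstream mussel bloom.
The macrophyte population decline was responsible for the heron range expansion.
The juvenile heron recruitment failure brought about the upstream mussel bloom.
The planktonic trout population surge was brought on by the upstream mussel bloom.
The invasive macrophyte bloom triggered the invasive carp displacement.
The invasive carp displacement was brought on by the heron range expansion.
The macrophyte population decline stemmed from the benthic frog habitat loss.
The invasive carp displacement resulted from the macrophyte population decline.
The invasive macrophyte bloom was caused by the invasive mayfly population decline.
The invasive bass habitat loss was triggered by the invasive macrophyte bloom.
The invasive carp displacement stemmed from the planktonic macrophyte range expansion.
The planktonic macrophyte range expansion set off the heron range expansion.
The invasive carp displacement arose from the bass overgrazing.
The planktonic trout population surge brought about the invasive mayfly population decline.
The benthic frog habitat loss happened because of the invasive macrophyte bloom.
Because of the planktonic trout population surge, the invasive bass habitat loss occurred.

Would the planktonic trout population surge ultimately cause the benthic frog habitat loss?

There is a causal chain: the planktonic trout population surge → the invasive mayfly population decline → the invasive macrophyte bloom → the benthic frog habitat loss.

Yes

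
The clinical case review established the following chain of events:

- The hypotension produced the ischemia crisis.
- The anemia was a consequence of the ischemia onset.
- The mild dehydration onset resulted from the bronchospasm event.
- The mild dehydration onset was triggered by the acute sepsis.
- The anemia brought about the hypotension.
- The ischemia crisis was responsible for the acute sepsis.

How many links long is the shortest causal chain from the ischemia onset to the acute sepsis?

4

Shortest chain: the ischemia onset → the anemia → the hypotension → the ischemia crisis → the acute sepsis.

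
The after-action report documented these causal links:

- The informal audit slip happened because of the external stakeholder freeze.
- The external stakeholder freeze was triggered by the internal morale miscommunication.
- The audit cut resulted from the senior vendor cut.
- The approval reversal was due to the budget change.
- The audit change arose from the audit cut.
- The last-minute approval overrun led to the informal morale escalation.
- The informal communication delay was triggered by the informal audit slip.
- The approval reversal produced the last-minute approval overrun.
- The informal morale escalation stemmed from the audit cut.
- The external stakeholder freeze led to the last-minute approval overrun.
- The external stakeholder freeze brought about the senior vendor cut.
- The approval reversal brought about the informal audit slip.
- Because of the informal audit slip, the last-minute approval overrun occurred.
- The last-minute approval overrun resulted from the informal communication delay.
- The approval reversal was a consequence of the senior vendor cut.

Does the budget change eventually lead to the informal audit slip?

Yes

There is a causal chain: the budget change → the approval reversal → the informal audit slip.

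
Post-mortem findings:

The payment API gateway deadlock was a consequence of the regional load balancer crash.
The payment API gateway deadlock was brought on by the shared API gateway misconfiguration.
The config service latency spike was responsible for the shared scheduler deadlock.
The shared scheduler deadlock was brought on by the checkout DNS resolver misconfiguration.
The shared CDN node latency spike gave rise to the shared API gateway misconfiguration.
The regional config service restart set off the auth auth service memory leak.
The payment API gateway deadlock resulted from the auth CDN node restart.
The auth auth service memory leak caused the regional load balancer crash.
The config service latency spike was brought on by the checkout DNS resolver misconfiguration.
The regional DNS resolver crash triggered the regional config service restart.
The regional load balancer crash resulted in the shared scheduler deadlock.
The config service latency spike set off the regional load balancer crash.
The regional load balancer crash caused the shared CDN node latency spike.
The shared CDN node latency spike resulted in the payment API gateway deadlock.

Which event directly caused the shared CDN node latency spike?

Upstream contributors include the regional DNS resolver crash, the regional config service restart, the checkout DNS resolver misconfiguration, the auth auth service memory leak, the config service latency spike, but only the regional load balancer crash feeds directly into the shared CDN node latency spike.

the regional load balancer crash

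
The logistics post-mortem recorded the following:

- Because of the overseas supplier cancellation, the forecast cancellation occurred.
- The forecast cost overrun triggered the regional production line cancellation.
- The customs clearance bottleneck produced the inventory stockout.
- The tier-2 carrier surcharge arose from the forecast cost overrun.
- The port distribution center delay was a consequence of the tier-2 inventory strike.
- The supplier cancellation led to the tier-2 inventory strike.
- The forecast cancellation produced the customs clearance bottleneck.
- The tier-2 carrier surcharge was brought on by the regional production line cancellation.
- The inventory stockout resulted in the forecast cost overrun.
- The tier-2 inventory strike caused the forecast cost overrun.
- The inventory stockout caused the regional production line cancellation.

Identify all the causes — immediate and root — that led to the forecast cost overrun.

the customs clearance bottleneck, the forecast cancellation, the inventory stockout, the overseas supplier cancellation, the supplier cancellation, the tier-2 inventory strike

Immediate causes of the forecast cost overrun: the tier-2 inventory strike, the inventory stockout.
Further upstream: the overseas supplier cancellation, the supplier cancellation, the forecast cancellation, the customs clearance bottleneck.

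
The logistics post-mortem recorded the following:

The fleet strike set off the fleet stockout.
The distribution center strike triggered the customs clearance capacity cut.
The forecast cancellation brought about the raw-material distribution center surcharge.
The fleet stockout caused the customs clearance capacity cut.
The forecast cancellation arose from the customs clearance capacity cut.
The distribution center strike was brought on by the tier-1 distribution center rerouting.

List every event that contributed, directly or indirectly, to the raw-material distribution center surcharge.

the customs clearance capacity cut, the distribution center strike, the fleet stockout, the fleet strike, the forecast cancellation, the tier-1 distribution center rerouting

Immediate cause of the raw-material distribution center surcharge: the forecast cancellation.
Further upstream: the tier-1 distribution center rerouting, the fleet strike, the distribution center strike, the fleet stockout, the customs clearance capacity cut.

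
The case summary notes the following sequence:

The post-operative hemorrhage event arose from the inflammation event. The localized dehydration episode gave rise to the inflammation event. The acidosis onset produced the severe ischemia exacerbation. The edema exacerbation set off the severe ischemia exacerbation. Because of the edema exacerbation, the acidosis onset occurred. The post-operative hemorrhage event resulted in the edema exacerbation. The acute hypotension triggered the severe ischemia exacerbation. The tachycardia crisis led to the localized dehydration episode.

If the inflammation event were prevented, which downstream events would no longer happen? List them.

Downstream of the inflammation event: the post-operative hemorrhage event, the edema exacerbation, the acidosis onset, the severe ischemia exacerbation.
Of those, still caused via another path: the severe ischemia exacerbation.
The remainder have no surviving cause.

the acidosis onset, the edema exacerbation, the post-operative hemorrhage event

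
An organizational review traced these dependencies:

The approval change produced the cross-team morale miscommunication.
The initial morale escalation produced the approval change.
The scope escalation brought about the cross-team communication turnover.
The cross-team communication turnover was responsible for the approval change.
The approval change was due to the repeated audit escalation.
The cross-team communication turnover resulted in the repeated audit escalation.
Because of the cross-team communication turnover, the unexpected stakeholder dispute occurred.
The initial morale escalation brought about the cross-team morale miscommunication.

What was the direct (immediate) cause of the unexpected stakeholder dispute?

the cross-team communication turnover

Upstream contributors include the scope escalation, but only the cross-team communication turnover feeds directly into the unexpected stakeholder dispute.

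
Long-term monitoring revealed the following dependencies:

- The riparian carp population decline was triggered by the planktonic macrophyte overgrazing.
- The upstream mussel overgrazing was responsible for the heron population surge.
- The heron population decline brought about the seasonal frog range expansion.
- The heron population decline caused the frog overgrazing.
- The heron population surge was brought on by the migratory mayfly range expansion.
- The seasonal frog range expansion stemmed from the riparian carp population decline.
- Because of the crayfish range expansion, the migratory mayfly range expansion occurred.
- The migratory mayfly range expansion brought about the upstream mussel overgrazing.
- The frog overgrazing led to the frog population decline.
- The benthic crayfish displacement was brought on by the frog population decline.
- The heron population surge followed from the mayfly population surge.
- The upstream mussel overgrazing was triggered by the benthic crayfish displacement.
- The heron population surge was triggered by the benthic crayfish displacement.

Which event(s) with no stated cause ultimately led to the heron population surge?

Tracing upstream from the heron population surge: the heron population surge ← the benthic crayfish displacement ← the frog population decline ← the frog overgrazing ← the heron population decline.
A separate upstream branch: the heron population surge ← the migratory mayfly range expansion ← the crayfish range expansion.
A separate upstream branch: the heron population surge ← the mayfly population surge.
Each of those chain origins has no stated cause.

the crayfish range expansion, the heron population decline, the mayfly population surge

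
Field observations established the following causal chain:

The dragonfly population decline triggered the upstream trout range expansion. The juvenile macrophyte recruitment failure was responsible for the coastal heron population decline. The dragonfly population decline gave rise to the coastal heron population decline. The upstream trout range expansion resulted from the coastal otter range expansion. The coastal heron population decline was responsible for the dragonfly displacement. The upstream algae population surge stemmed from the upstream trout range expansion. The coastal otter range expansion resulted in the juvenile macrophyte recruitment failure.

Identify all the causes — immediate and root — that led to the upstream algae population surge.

the coastal otter range expansion, the dragonfly population decline, the upstream trout range expansion

Immediate cause of the upstream algae population surge: the upstream trout range expansion.
Further upstream: the coastal otter range expansion, the dragonfly population decline.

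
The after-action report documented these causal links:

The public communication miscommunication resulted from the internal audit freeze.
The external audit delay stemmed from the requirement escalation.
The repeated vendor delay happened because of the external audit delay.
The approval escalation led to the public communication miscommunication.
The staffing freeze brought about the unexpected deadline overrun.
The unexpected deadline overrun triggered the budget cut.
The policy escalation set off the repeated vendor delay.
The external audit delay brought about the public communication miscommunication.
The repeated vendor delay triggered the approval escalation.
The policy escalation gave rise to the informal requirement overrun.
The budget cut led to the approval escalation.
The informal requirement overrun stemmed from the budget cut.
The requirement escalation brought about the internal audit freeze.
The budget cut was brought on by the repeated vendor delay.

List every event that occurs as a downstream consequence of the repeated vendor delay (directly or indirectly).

Direct effects: the budget cut, the approval escalation.
2 steps out: the public communication miscommunication, the informal requirement overrun.
Not reachable from it: the requirement escalation, the policy escalation, the staffing freeze, the internal audit freeze, the external audit delay, the unexpected deadline overrun.

the approval escalation, the budget cut, the informal requirement overrun, the public communication miscommunication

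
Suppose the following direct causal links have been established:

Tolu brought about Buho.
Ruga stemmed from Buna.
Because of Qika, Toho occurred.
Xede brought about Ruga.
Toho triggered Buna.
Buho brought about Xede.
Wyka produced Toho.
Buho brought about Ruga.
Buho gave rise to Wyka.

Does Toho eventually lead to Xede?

Toho leads to Buna, Ruga; Xede is not among them.

No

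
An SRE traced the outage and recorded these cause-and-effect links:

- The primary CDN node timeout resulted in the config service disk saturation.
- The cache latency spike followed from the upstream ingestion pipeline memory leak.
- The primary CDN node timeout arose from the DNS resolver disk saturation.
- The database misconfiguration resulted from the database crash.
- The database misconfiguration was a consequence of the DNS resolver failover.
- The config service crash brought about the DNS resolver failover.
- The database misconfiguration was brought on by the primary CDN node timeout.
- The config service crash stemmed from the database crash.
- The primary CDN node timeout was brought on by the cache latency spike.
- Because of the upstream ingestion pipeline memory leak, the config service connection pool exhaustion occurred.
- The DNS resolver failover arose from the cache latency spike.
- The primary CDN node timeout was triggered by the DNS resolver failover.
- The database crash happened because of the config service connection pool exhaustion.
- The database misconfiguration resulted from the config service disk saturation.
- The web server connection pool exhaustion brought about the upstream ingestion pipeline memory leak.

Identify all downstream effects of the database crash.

Direct effects: the config service crash, the database misconfiguration.
2 steps out: the DNS resolver failover.
3 steps out: the primary CDN node timeout.
4 steps out: the config service disk saturation.
Not reachable from it: the web server connection pool exhaustion, the upstream ingestion pipeline memory leak, the cache latency spike, the config service connection pool exhaustion, the DNS resolver disk saturation.

the DNS resolver failover, the config service crash, the config service disk saturation, the database misconfiguration, the primary CDN node timeout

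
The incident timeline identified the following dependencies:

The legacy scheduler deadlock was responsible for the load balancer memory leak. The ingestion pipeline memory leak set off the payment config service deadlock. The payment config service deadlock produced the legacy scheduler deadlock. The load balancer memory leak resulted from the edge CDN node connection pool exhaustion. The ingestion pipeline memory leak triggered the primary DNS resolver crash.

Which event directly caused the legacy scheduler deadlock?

the payment config service deadlock

Upstream contributors include the ingestion pipeline memory leak, but only the payment config service deadlock feeds directly into the legacy scheduler deadlock.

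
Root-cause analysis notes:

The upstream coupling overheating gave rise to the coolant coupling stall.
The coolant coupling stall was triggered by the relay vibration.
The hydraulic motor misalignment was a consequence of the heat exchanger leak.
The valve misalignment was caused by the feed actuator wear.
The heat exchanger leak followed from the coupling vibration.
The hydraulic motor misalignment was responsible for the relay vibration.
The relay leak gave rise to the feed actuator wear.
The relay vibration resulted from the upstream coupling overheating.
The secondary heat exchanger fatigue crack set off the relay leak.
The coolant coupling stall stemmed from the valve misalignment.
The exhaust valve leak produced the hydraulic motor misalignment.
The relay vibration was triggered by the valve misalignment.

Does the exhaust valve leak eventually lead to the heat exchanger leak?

The exhaust valve leak leads to the hydraulic motor misalignment, the relay vibration, the coolant coupling stall; the heat exchanger leak is not among them.

No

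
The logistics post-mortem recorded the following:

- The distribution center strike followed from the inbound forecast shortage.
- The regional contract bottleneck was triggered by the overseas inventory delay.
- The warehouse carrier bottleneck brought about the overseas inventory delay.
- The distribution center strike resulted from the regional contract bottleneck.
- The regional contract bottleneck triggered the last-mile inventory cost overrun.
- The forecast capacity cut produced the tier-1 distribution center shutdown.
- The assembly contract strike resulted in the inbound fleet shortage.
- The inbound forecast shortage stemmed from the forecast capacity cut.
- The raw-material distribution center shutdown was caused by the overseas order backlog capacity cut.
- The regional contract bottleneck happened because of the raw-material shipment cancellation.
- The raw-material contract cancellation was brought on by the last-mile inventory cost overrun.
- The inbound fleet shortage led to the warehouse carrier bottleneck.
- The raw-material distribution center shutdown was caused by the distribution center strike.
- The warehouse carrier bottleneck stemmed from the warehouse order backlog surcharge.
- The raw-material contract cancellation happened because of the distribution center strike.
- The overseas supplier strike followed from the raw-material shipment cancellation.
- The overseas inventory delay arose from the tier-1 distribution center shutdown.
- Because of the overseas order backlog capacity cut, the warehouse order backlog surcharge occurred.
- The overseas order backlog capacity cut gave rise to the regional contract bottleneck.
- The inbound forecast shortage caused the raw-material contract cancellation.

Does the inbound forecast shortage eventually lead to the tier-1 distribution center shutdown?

No

The inbound forecast shortage leads to the distribution center strike, the raw-material contract cancellation, the raw-material distribution center shutdown; the tier-1 distribution center shutdown is not among them.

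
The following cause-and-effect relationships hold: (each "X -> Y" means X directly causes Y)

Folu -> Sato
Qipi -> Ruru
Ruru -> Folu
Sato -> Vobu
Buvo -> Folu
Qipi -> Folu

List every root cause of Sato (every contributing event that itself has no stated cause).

Tracing upstream from Sato: Sato ← Folu ← Buvo.
A separate upstream branch: Sato ← Folu ← Qipi.
Each of those chain origins has no stated cause.

Buvo, Qipi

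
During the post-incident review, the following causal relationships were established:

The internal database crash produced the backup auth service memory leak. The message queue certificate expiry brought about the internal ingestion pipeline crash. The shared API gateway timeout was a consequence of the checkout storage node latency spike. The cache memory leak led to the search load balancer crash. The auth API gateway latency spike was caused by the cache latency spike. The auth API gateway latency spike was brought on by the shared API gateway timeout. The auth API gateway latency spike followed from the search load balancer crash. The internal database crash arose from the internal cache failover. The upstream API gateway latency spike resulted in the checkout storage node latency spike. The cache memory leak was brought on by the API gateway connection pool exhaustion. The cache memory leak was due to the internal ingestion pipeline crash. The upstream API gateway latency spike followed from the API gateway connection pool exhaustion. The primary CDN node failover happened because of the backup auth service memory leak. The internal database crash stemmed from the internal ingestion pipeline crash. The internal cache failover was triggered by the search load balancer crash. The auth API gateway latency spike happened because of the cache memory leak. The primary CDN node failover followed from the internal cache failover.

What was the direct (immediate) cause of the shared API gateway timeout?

Upstream contributors include the API gateway connection pool exhaustion, the upstream API gateway latency spike, but only the checkout storage node latency spike feeds directly into the shared API gateway timeout.

the checkout storage node latency spike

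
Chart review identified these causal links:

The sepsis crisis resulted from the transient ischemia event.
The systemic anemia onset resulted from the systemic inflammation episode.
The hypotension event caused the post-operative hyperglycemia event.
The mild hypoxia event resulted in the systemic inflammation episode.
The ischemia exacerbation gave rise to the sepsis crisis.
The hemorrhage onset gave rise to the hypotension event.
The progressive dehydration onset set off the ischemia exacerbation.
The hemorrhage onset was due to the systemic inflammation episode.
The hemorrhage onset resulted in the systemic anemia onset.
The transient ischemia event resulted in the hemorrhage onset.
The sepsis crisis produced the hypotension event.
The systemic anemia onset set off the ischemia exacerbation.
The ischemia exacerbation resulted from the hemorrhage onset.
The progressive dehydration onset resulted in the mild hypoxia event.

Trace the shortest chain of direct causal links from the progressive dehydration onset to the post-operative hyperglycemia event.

the progressive dehydration onset → the ischemia exacerbation
the ischemia exacerbation → the sepsis crisis
the sepsis crisis → the hypotension event
the hypotension event → the post-operative hyperglycemia event
Length: 4 steps.

the progressive dehydration onset → the ischemia exacerbation → the sepsis crisis → the hypotension event → the post-operative hyperglycemia event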